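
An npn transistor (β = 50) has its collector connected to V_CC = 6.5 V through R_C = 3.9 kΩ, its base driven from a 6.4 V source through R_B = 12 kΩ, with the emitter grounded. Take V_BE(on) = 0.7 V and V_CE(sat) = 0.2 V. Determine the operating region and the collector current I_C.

Assume active: I_B = (6.4 − 0.7)/12 = 0.475 mA, giving I_C = β·I_B = 23.8 mA.
But then V_CE = 6.5 − 23.8×3.9 = -86.1 V < V_CE(sat) = 0.2 V — impossible in the active region.
So the transistor is saturated. With V_CE = 0.2 V, I_C = (V_CC − 0.2)/R_C = 6.3/3.9 = 1.62 mA.
Check: β·I_B = 23.8 mA > I_C = 1.62 mA, confirming saturation.

saturation; I_C ≈ 1.6 mA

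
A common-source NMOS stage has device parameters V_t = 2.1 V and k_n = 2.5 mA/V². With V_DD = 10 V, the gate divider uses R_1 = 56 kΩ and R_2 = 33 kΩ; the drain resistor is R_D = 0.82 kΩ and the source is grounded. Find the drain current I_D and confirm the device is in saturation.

I_D ≈ 3.2 mA

V_G = V_DD·R_2/(R_1+R_2) = 10×33/89 = 3.71 V. With the source grounded, V_GS = V_G = 3.71 V.
Assume saturation: I_D = (k_n/2)(V_GS − V_t)² = (2.5/2)×(3.71 − 2.1)² = 1.25×1.61² = 3.23 mA.
V_DS = V_DD − I_D·R_D = 10 − 3.23×0.82 = 7.35 V.
Saturation requires V_DS ≥ V_GS − V_t = 1.61 V; 7.35 ≥ 1.61 ✓.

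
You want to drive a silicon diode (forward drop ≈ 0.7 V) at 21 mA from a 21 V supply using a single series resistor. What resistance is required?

R ≈ 0.97 kΩ

The resistor drops V_S − V_D = 21 − 0.7 = 20.3 V at 21 mA.
R = 20.3 V / 21 mA = 0.967 kΩ.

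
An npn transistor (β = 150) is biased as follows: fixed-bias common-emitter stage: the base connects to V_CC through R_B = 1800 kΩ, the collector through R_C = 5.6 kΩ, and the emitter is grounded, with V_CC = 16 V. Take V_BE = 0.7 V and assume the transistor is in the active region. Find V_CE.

Base loop: V_CC = I_B·R_B + V_BE, so I_B = (16 − 0.7)/1800 kΩ = 0.0085 mA.
In the active region I_C = β·I_B = 150 × 0.0085 = 1.28 mA.
Collector loop: V_CE = V_CC − I_C·R_C = 16 − 1.28×5.6 = 8.86 V.
Since V_CE = 8.86 V > V_CE(sat) ≈ 0.2 V, the transistor is in the active region as assumed.

V_CE ≈ 8.9 V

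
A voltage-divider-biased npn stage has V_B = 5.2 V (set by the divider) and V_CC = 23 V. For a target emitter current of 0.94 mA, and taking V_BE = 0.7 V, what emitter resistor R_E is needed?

V_E = V_B − V_BE = 5.2 − 0.7 = 4.5 V.
R_E = V_E / I_E = 4.5 / 0.94 = 4.79 kΩ.

R_E ≈ 4.8 kΩ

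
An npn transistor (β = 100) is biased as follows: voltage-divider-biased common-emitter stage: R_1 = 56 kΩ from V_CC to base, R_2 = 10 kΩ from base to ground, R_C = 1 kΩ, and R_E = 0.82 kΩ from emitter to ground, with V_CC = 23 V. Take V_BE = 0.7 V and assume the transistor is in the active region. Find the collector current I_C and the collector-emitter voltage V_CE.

Thevenize the base divider: V_Th = V_CC·R_2/(R_1+R_2) = 23×10/66 = 3.48 V, R_Th = R_1‖R_2 = 8.48 kΩ.
Base-emitter loop: V_Th = I_B·R_Th + V_BE + (β+1)I_B·R_E, so I_B = (3.48 − 0.7) / (8.48 + 101×0.82) = 0.0305 mA.
I_C = β·I_B = 100×0.0305 = 3.05 mA, and I_E = (β+1)I_B = 3.08 mA.
V_CE = V_CC − I_C·R_C − I_E·R_E = 23 − 3.05×1 − 3.08×0.82 = 17.4 V.
V_CE = 17.4 V > 0.2 V confirms active-region operation.

I_C ≈ 3.1 mA, V_CE ≈ 17 V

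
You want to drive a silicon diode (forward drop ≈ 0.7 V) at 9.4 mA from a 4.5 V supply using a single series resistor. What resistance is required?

R ≈ 0.4 kΩ

The resistor drops V_S − V_D = 4.5 − 0.7 = 3.8 V at 9.4 mA.
R = 3.8 V / 9.4 mA = 0.404 kΩ.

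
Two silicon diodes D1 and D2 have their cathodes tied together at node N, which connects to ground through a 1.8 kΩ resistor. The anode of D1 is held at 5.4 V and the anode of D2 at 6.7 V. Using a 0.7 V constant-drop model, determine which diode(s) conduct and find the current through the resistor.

Assume both conduct. Then node N would need to be at both 5.4−0.7 = 4.7 V and 6.7−0.7 = 6 V, which is impossible.
Assume only D2 conducts: V_N = 6.7 − 0.7 = 6 V, so I_R = 6/1.8 = 3.33 mA.
Check D1: its anode-to-cathode voltage is 5.4 − 6 = -0.6 V < 0.7 V, so it is off. The assumption is consistent.

Only D2 conducts; I_R ≈ 3.3 mA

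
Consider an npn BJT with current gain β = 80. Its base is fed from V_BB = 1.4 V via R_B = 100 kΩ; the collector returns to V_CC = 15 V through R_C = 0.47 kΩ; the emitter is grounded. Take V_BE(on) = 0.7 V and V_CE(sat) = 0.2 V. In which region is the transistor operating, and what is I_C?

active; I_C ≈ 0.56 mA

Assume active. Base-emitter loop: I_B = (V_BB − V_BE)/R_B = (1.4 − 0.7)/100 = 0.007 mA.
I_C = β·I_B = 80×0.007 = 0.56 mA.
V_CE = V_CC − I_C·R_C = 15 − 0.56×0.47 = 14.7 V > V_CE(sat), so the active-region assumption holds.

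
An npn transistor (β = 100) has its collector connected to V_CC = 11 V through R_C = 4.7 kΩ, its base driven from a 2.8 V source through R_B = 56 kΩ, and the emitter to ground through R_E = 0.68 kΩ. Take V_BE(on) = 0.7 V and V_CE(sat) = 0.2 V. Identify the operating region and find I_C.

Assume active. Base-emitter loop: I_B = (V_BB − V_BE)/(R_B + (β+1)R_E) = (2.8 − 0.7)/(56 + 101×0.68) = 0.0168 mA.
I_C = β·I_B = 100×0.0168 = 1.68 mA.
V_CE = V_CC − I_C·R_C − I_E·R_E = 11 − 1.68×4.7 − 1.7×0.68 = 1.93 V > V_CE(sat), so the active-region assumption holds.

active; I_C ≈ 1.7 mA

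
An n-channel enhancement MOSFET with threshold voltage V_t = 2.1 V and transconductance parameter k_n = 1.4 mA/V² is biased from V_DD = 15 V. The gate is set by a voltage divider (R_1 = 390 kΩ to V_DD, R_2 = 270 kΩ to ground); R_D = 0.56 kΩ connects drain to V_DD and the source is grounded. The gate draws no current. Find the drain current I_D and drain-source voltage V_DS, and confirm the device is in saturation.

I_D ≈ 11 mA, V_DS ≈ 8.6 V

V_G = V_DD·R_2/(R_1+R_2) = 15×270/660 = 6.14 V. With the source grounded, V_GS = V_G = 6.14 V.
Assume saturation: I_D = (k_n/2)(V_GS − V_t)² = (1.4/2)×(6.14 − 2.1)² = 0.7×4.04² = 11.4 mA.
V_DS = V_DD − I_D·R_D = 15 − 11.4×0.56 = 8.61 V.
Saturation requires V_DS ≥ V_GS − V_t = 4.04 V; 8.61 ≥ 4.04 ✓.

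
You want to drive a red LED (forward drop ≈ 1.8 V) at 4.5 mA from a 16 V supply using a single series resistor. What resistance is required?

R ≈ 3.2 kΩ

The resistor drops V_S − V_D = 16 − 1.8 = 14.2 V at 4.5 mA.
R = 14.2 V / 4.5 mA = 3.16 kΩ.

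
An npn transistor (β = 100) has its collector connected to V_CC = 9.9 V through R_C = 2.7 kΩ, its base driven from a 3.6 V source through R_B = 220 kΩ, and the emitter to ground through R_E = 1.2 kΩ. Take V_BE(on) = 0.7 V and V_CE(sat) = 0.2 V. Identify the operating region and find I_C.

active; I_C ≈ 0.85 mA

Assume active. Base-emitter loop: I_B = (V_BB − V_BE)/(R_B + (β+1)R_E) = (3.6 − 0.7)/(220 + 101×1.2) = 0.0085 mA.
I_C = β·I_B = 100×0.0085 = 0.85 mA.
V_CE = V_CC − I_C·R_C − I_E·R_E = 9.9 − 0.85×2.7 − 0.858×1.2 = 6.58 V > V_CE(sat), so the active-region assumption holds.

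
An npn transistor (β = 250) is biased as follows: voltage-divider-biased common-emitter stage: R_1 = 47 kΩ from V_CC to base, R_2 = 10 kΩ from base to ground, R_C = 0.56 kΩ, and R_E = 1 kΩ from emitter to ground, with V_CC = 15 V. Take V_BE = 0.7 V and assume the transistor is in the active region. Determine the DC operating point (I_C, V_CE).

Thevenize the base divider: V_Th = V_CC·R_2/(R_1+R_2) = 15×10/57 = 2.63 V, R_Th = R_1‖R_2 = 8.25 kΩ.
Base-emitter loop: V_Th = I_B·R_Th + V_BE + (β+1)I_B·R_E, so I_B = (2.63 − 0.7) / (8.25 + 251×1) = 0.00745 mA.
I_C = β·I_B = 250×0.00745 = 1.86 mA, and I_E = (β+1)I_B = 1.87 mA.
V_CE = V_CC − I_C·R_C − I_E·R_E = 15 − 1.86×0.56 − 1.87×1 = 12.1 V.
V_CE = 12.1 V > 0.2 V confirms active-region operation.

I_C ≈ 1.9 mA, V_CE ≈ 12 V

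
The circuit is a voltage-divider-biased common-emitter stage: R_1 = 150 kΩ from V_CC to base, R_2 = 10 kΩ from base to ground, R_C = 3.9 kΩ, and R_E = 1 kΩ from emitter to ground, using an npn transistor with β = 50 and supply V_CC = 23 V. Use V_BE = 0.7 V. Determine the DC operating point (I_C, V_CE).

I_C ≈ 0.61 mA, V_CE ≈ 20 V

Thevenize the base divider: V_Th = V_CC·R_2/(R_1+R_2) = 23×10/160 = 1.44 V, R_Th = R_1‖R_2 = 9.38 kΩ.
Base-emitter loop: V_Th = I_B·R_Th + V_BE + (β+1)I_B·R_E, so I_B = (1.44 − 0.7) / (9.38 + 51×1) = 0.0122 mA.
I_C = β·I_B = 50×0.0122 = 0.611 mA, and I_E = (β+1)I_B = 0.623 mA.
V_CE = V_CC − I_C·R_C − I_E·R_E = 23 − 0.611×3.9 − 0.623×1 = 20 V.
V_CE = 20 V > 0.2 V confirms active-region operation.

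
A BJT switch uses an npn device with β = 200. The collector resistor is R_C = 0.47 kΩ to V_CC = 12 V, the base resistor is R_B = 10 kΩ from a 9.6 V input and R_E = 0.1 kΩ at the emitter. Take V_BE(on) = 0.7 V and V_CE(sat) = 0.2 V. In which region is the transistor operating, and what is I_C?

Assume active: I_B = (9.6 − 0.7)/(10 + 201×0.1) = 0.296 mA, I_C = β·I_B = 59.1 mA.
Then V_CE = 12 − 59.1×0.47 − 59.4×0.1 = -21.7 V < 0.2 V — the active assumption fails.
Re-solve with V_CE = 0.2 V. KCL at the emitter: V_E/R_E = (V_BB−0.7−V_E)/R_B + (V_CC−0.2−V_E)/R_C, giving V_E = 2.13 V.
I_C = (V_CC − 0.2 − V_E)/R_C = (11.8 − 2.13)/0.47 = 20.6 mA.
Check: I_B = (8.9 − 2.13)/10 = 0.677 mA, and β·I_B = 135 mA > I_C, confirming saturation.

saturation; I_C ≈ 21 mA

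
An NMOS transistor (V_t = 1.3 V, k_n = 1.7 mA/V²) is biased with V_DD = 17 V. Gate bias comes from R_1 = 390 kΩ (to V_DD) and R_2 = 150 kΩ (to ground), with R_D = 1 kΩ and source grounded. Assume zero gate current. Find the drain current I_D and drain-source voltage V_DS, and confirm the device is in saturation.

V_G = V_DD·R_2/(R_1+R_2) = 17×150/540 = 4.72 V. With the source grounded, V_GS = V_G = 4.72 V.
Assume saturation: I_D = (k_n/2)(V_GS − V_t)² = (1.7/2)×(4.72 − 1.3)² = 0.85×3.42² = 9.95 mA.
V_DS = V_DD − I_D·R_D = 17 − 9.95×1 = 7.05 V.
Saturation requires V_DS ≥ V_GS − V_t = 3.42 V; 7.05 ≥ 3.42 ✓.

I_D ≈ 10 mA, V_DS ≈ 7 V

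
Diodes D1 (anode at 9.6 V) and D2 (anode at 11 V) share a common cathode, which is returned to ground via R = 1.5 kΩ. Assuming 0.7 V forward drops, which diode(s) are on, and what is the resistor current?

Only D2 conducts; I_R ≈ 6.9 mA

Assume both conduct. Then node N would need to be at both 9.6−0.7 = 8.9 V and 11−0.7 = 10.3 V, which is impossible.
Assume only D2 conducts: V_N = 11 − 0.7 = 10.3 V, so I_R = 10.3/1.5 = 6.87 mA.
Check D1: its anode-to-cathode voltage is 9.6 − 10.3 = -0.7 V < 0.7 V, so it is off. The assumption is consistent.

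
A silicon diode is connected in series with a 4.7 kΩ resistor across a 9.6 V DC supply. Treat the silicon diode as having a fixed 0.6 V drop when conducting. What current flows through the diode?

KVL around the loop: 9.6 = V_D + I·R = 0.6 + I × 4.7 kΩ.
So I = (9.6 − 0.6) / 4.7 kΩ = 9 / 4.7 = 1.91 mA.

I ≈ 1.9 mA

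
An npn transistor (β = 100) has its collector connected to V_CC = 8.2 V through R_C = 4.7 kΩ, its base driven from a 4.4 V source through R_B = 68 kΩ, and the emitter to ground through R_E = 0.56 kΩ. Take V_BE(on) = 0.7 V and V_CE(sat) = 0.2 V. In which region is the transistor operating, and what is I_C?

saturation; I_C ≈ 1.5 mA

Assume active: I_B = (4.4 − 0.7)/(68 + 101×0.56) = 0.0297 mA, I_C = β·I_B = 2.97 mA.
Then V_CE = 8.2 − 2.97×4.7 − 3×0.56 = -7.44 V < 0.2 V — the active assumption fails.
Re-solve with V_CE = 0.2 V. KCL at the emitter: V_E/R_E = (V_BB−0.7−V_E)/R_B + (V_CC−0.2−V_E)/R_C, giving V_E = 0.873 V.
I_C = (V_CC − 0.2 − V_E)/R_C = (8 − 0.873)/4.7 = 1.52 mA.
Check: I_B = (3.7 − 0.873)/68 = 0.0416 mA, and β·I_B = 4.16 mA > I_C, confirming saturation.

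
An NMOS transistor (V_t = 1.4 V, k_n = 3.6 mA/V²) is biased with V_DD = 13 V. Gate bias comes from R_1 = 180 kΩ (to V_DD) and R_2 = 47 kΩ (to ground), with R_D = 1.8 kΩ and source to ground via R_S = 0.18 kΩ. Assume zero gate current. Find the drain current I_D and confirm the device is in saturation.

V_G = V_DD·R_2/(R_1+R_2) = 13×47/227 = 2.69 V.
Assume saturation: I_D = (k_n/2)(V_GS − V_t)² with V_GS = V_G − I_D·R_S = 2.69 − 0.18·I_D.
Substituting gives 0.0583·I_D² − 1.84·I_D + 3 = 0, with roots I_D = 1.73 or 29.8 mA.
The root I_D = 29.8 mA gives V_GS = -2.67 V ≤ V_t, so take I_D = 1.73 mA.
Then V_GS = 2.38 V and V_DS = V_DD − I_D(R_D+R_S) = 13 − 1.73×1.98 = 9.58 V.
Saturation requires V_DS ≥ V_GS − V_t = 0.98 V; 9.58 ≥ 0.98 ✓.

I_D ≈ 1.7 mA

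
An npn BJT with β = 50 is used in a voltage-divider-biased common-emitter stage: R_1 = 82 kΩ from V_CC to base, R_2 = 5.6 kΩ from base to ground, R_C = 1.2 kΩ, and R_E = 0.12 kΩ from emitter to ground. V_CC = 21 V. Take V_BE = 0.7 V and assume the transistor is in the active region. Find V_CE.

Thevenize the base divider: V_Th = V_CC·R_2/(R_1+R_2) = 21×5.6/87.6 = 1.34 V, R_Th = R_1‖R_2 = 5.24 kΩ.
Base-emitter loop: V_Th = I_B·R_Th + V_BE + (β+1)I_B·R_E, so I_B = (1.34 − 0.7) / (5.24 + 51×0.12) = 0.0565 mA.
I_C = β·I_B = 50×0.0565 = 2.83 mA, and I_E = (β+1)I_B = 2.88 mA.
V_CE = V_CC − I_C·R_C − I_E·R_E = 21 − 2.83×1.2 − 2.88×0.12 = 17.3 V.
V_CE = 17.3 V > 0.2 V confirms active-region operation.

V_CE ≈ 17 V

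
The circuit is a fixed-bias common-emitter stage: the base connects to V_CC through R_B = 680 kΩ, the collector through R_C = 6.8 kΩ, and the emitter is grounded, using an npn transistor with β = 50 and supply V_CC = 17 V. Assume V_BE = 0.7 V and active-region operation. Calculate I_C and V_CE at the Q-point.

Base loop: V_CC = I_B·R_B + V_BE, so I_B = (17 − 0.7)/680 kΩ = 0.024 mA.
In the active region I_C = β·I_B = 50 × 0.024 = 1.2 mA.
Collector loop: V_CE = V_CC − I_C·R_C = 17 − 1.2×6.8 = 8.85 V.
Since V_CE = 8.85 V > V_CE(sat) ≈ 0.2 V, the transistor is in the active region as assumed.

I_C ≈ 1.2 mA, V_CE ≈ 8.8 V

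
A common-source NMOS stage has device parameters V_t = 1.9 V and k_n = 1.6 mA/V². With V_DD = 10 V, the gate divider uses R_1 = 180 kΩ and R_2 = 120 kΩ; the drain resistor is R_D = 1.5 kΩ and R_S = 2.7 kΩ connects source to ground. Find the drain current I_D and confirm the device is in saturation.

I_D ≈ 0.49 mA

V_G = V_DD·R_2/(R_1+R_2) = 10×120/300 = 4 V.
Assume saturation: I_D = (k_n/2)(V_GS − V_t)² with V_GS = V_G − I_D·R_S = 4 − 2.7·I_D.
Substituting gives 5.83·I_D² − 10.1·I_D + 3.53 = 0, with roots I_D = 0.488 or 1.24 mA.
The root I_D = 1.24 mA gives V_GS = 0.656 V ≤ V_t, so take I_D = 0.488 mA.
Then V_GS = 2.68 V and V_DS = V_DD − I_D(R_D+R_S) = 10 − 0.488×4.2 = 7.95 V.
Saturation requires V_DS ≥ V_GS − V_t = 0.781 V; 7.95 ≥ 0.781 ✓.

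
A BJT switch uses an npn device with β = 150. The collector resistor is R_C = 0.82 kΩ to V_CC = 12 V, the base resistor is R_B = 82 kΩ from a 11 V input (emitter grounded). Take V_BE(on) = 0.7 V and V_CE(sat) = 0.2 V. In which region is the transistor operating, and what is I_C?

Assume active: I_B = (11 − 0.7)/82 = 0.126 mA, giving I_C = β·I_B = 18.8 mA.
But then V_CE = 12 − 18.8×0.82 = -3.45 V < V_CE(sat) = 0.2 V — impossible in the active region.
So the transistor is saturated. With V_CE = 0.2 V, I_C = (V_CC − 0.2)/R_C = 11.8/0.82 = 14.4 mA.
Check: β·I_B = 18.8 mA > I_C = 14.4 mA, confirming saturation.

saturation; I_C ≈ 14 mA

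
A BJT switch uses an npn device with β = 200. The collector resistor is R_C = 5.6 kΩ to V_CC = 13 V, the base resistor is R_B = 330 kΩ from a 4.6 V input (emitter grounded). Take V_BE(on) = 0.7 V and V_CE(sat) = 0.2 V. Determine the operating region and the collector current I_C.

Assume active: I_B = (4.6 − 0.7)/330 = 0.0118 mA, giving I_C = β·I_B = 2.36 mA.
But then V_CE = 13 − 2.36×5.6 = -0.236 V < V_CE(sat) = 0.2 V — impossible in the active region.
So the transistor is saturated. With V_CE = 0.2 V, I_C = (V_CC − 0.2)/R_C = 12.8/5.6 = 2.29 mA.
Check: β·I_B = 2.36 mA > I_C = 2.29 mA, confirming saturation.

saturation; I_C ≈ 2.3 mA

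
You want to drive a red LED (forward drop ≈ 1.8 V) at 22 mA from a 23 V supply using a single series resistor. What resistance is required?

R ≈ 0.96 kΩ

The resistor drops V_S − V_D = 23 − 1.8 = 21.2 V at 22 mA.
R = 21.2 V / 22 mA = 0.964 kΩ.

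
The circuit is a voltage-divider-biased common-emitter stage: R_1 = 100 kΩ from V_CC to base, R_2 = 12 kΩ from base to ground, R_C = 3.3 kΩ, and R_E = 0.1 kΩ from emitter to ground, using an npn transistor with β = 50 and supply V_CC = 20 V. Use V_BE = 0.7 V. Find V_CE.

Thevenize the base divider: V_Th = V_CC·R_2/(R_1+R_2) = 20×12/112 = 2.14 V, R_Th = R_1‖R_2 = 10.7 kΩ.
Base-emitter loop: V_Th = I_B·R_Th + V_BE + (β+1)I_B·R_E, so I_B = (2.14 − 0.7) / (10.7 + 51×0.1) = 0.0912 mA.
I_C = β·I_B = 50×0.0912 = 4.56 mA, and I_E = (β+1)I_B = 4.65 mA.
V_CE = V_CC − I_C·R_C − I_E·R_E = 20 − 4.56×3.3 − 4.65×0.1 = 4.48 V.
V_CE = 4.48 V > 0.2 V confirms active-region operation.

V_CE ≈ 4.5 V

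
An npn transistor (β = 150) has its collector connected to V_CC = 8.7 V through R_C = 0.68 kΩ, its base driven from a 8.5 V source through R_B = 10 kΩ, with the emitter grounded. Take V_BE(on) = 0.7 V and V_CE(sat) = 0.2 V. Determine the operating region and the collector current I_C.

Assume active: I_B = (8.5 − 0.7)/10 = 0.78 mA, giving I_C = β·I_B = 117 mA.
But then V_CE = 8.7 − 117×0.68 = -70.9 V < V_CE(sat) = 0.2 V — impossible in the active region.
So the transistor is saturated. With V_CE = 0.2 V, I_C = (V_CC − 0.2)/R_C = 8.5/0.68 = 12.5 mA.
Check: β·I_B = 117 mA > I_C = 12.5 mA, confirming saturation.

saturation; I_C ≈ 12 mA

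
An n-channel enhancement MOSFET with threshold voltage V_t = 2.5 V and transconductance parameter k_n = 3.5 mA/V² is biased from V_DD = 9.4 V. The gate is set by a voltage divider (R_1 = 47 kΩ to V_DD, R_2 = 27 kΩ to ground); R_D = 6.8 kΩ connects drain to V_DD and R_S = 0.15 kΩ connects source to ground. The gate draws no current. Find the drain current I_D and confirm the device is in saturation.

V_G = V_DD·R_2/(R_1+R_2) = 9.4×27/74 = 3.43 V.
Assume saturation: I_D = (k_n/2)(V_GS − V_t)² with V_GS = V_G − I_D·R_S = 3.43 − 0.15·I_D.
Substituting gives 0.0394·I_D² − 1.49·I_D + 1.51 = 0, with roots I_D = 1.05 or 36.7 mA.
The root I_D = 36.7 mA gives V_GS = -2.08 V ≤ V_t, so take I_D = 1.05 mA.
Then V_GS = 3.27 V and V_DS = V_DD − I_D(R_D+R_S) = 9.4 − 1.05×6.95 = 2.13 V.
Saturation requires V_DS ≥ V_GS − V_t = 0.773 V; 2.13 ≥ 0.773 ✓.

I_D ≈ 1 mA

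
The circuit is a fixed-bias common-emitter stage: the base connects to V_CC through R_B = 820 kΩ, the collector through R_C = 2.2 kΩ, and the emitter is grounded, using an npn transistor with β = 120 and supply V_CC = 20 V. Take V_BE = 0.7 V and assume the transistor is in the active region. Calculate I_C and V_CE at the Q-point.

Base loop: V_CC = I_B·R_B + V_BE, so I_B = (20 − 0.7)/820 kΩ = 0.0235 mA.
In the active region I_C = β·I_B = 120 × 0.0235 = 2.82 mA.
Collector loop: V_CE = V_CC − I_C·R_C = 20 − 2.82×2.2 = 13.8 V.
Since V_CE = 13.8 V > V_CE(sat) ≈ 0.2 V, the transistor is in the active region as assumed.

I_C ≈ 2.8 mA, V_CE ≈ 14 V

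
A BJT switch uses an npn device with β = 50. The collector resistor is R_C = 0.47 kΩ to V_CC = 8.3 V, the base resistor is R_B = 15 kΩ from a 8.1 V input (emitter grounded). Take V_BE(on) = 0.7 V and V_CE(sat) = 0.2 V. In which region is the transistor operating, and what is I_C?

saturation; I_C ≈ 17 mA

Assume active: I_B = (8.1 − 0.7)/15 = 0.493 mA, giving I_C = β·I_B = 24.7 mA.
But then V_CE = 8.3 − 24.7×0.47 = -3.29 V < V_CE(sat) = 0.2 V — impossible in the active region.
So the transistor is saturated. With V_CE = 0.2 V, I_C = (V_CC − 0.2)/R_C = 8.1/0.47 = 17.2 mA.
Check: β·I_B = 24.7 mA > I_C = 17.2 mA, confirming saturation.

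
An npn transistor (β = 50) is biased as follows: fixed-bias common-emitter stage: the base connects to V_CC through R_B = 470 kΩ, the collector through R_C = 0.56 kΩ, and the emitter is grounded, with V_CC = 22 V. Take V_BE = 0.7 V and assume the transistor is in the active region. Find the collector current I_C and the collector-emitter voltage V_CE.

I_C ≈ 2.3 mA, V_CE ≈ 21 V

Base loop: V_CC = I_B·R_B + V_BE, so I_B = (22 − 0.7)/470 kΩ = 0.0453 mA.
In the active region I_C = β·I_B = 50 × 0.0453 = 2.27 mA.
Collector loop: V_CE = V_CC − I_C·R_C = 22 − 2.27×0.56 = 20.7 V.
Since V_CE = 20.7 V > V_CE(sat) ≈ 0.2 V, the transistor is in the active region as assumed.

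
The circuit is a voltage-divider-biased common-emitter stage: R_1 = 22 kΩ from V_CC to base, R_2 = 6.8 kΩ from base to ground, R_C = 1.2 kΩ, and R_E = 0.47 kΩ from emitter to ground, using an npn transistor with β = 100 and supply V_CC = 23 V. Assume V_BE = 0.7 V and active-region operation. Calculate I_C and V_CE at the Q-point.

Thevenize the base divider: V_Th = V_CC·R_2/(R_1+R_2) = 23×6.8/28.8 = 5.43 V, R_Th = R_1‖R_2 = 5.19 kΩ.
Base-emitter loop: V_Th = I_B·R_Th + V_BE + (β+1)I_B·R_E, so I_B = (5.43 − 0.7) / (5.19 + 101×0.47) = 0.0898 mA.
I_C = β·I_B = 100×0.0898 = 8.98 mA, and I_E = (β+1)I_B = 9.07 mA.
V_CE = V_CC − I_C·R_C − I_E·R_E = 23 − 8.98×1.2 − 9.07×0.47 = 7.96 V.
V_CE = 7.96 V > 0.2 V confirms active-region operation.

I_C ≈ 9 mA, V_CE ≈ 8 V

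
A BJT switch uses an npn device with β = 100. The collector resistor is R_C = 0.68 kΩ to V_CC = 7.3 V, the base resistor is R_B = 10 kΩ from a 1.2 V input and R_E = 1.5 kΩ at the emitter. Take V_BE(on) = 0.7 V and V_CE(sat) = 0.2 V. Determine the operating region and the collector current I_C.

Assume active. Base-emitter loop: I_B = (V_BB − V_BE)/(R_B + (β+1)R_E) = (1.2 − 0.7)/(10 + 101×1.5) = 0.0031 mA.
I_C = β·I_B = 100×0.0031 = 0.31 mA.
V_CE = V_CC − I_C·R_C − I_E·R_E = 7.3 − 0.31×0.68 − 0.313×1.5 = 6.62 V > V_CE(sat), so the active-region assumption holds.

active; I_C ≈ 0.31 mA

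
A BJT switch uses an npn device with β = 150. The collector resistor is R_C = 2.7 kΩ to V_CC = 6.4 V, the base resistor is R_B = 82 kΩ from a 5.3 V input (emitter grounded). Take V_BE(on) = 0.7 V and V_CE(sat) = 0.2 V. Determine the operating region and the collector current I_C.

Assume active: I_B = (5.3 − 0.7)/82 = 0.0561 mA, giving I_C = β·I_B = 8.41 mA.
But then V_CE = 6.4 − 8.41×2.7 = -16.3 V < V_CE(sat) = 0.2 V — impossible in the active region.
So the transistor is saturated. With V_CE = 0.2 V, I_C = (V_CC − 0.2)/R_C = 6.2/2.7 = 2.3 mA.
Check: β·I_B = 8.41 mA > I_C = 2.3 mA, confirming saturation.

saturation; I_C ≈ 2.3 mA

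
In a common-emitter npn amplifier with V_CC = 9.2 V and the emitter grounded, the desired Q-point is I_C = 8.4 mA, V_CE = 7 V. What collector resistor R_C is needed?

R_C ≈ 0.26 kΩ

Collector loop: V_CC = I_C·R_C + V_CE.
R_C = (V_CC − V_CE)/I_C = (9.2 − 7)/8.4 = 0.262 kΩ.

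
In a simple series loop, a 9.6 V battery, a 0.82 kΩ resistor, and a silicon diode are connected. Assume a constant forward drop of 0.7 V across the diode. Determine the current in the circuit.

I ≈ 11 mA

KVL around the loop: 9.6 = V_D + I·R = 0.7 + I × 0.82 kΩ.
So I = (9.6 − 0.7) / 0.82 kΩ = 8.9 / 0.82 = 10.9 mA.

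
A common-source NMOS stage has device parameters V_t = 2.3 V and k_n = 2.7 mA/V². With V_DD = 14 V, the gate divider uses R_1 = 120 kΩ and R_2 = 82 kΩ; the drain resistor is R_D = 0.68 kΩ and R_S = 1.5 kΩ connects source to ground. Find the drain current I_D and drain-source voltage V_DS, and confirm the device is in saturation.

V_G = V_DD·R_2/(R_1+R_2) = 14×82/202 = 5.68 V.
Assume saturation: I_D = (k_n/2)(V_GS − V_t)² with V_GS = V_G − I_D·R_S = 5.68 − 1.5·I_D.
Substituting gives 3.04·I_D² − 14.7·I_D + 15.5 = 0, with roots I_D = 1.54 or 3.3 mA.
The root I_D = 3.3 mA gives V_GS = 0.737 V ≤ V_t, so take I_D = 1.54 mA.
Then V_GS = 3.37 V and V_DS = V_DD − I_D(R_D+R_S) = 14 − 1.54×2.18 = 10.6 V.
Saturation requires V_DS ≥ V_GS − V_t = 1.07 V; 10.6 ≥ 1.07 ✓.

I_D ≈ 1.5 mA, V_DS ≈ 11 V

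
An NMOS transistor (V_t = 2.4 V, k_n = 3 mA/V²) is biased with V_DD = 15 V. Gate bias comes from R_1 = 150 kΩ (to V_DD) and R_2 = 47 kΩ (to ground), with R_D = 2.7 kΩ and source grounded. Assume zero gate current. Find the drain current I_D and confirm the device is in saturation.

I_D ≈ 2.1 mA

V_G = V_DD·R_2/(R_1+R_2) = 15×47/197 = 3.58 V. With the source grounded, V_GS = V_G = 3.58 V.
Assume saturation: I_D = (k_n/2)(V_GS − V_t)² = (3/2)×(3.58 − 2.4)² = 1.5×1.18² = 2.08 mA.
V_DS = V_DD − I_D·R_D = 15 − 2.08×2.7 = 9.37 V.
Saturation requires V_DS ≥ V_GS − V_t = 1.18 V; 9.37 ≥ 1.18 ✓.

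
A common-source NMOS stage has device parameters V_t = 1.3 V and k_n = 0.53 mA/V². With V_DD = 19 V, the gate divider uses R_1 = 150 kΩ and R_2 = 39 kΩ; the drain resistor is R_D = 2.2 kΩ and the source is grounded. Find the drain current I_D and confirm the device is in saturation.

I_D ≈ 1.8 mA

V_G = V_DD·R_2/(R_1+R_2) = 19×39/189 = 3.92 V. With the source grounded, V_GS = V_G = 3.92 V.
Assume saturation: I_D = (k_n/2)(V_GS − V_t)² = (0.53/2)×(3.92 − 1.3)² = 0.265×2.62² = 1.82 mA.
V_DS = V_DD − I_D·R_D = 19 − 1.82×2.2 = 15 V.
Saturation requires V_DS ≥ V_GS − V_t = 2.62 V; 15 ≥ 2.62 ✓.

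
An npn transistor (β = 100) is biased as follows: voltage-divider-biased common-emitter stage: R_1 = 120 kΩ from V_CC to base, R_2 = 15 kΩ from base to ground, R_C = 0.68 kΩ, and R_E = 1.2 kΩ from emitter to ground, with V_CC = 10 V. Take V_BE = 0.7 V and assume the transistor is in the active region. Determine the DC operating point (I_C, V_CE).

I_C ≈ 0.31 mA, V_CE ≈ 9.4 V

Thevenize the base divider: V_Th = V_CC·R_2/(R_1+R_2) = 10×15/135 = 1.11 V, R_Th = R_1‖R_2 = 13.3 kΩ.
Base-emitter loop: V_Th = I_B·R_Th + V_BE + (β+1)I_B·R_E, so I_B = (1.11 − 0.7) / (13.3 + 101×1.2) = 0.00306 mA.
I_C = β·I_B = 100×0.00306 = 0.306 mA, and I_E = (β+1)I_B = 0.309 mA.
V_CE = V_CC − I_C·R_C − I_E·R_E = 10 − 0.306×0.68 − 0.309×1.2 = 9.42 V.
V_CE = 9.42 V > 0.2 V confirms active-region operation.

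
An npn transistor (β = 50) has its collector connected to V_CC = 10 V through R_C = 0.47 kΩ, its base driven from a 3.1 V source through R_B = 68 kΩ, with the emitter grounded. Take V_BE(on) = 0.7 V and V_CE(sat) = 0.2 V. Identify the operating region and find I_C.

active; I_C ≈ 1.8 mA

Assume active. Base-emitter loop: I_B = (V_BB − V_BE)/R_B = (3.1 − 0.7)/68 = 0.0353 mA.
I_C = β·I_B = 50×0.0353 = 1.76 mA.
V_CE = V_CC − I_C·R_C = 10 − 1.76×0.47 = 9.17 V > V_CE(sat), so the active-region assumption holds.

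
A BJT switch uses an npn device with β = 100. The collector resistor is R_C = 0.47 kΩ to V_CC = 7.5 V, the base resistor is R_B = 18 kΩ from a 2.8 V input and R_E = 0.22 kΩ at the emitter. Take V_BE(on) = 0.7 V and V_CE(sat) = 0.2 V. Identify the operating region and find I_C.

active; I_C ≈ 5.2 mA

Assume active. Base-emitter loop: I_B = (V_BB − V_BE)/(R_B + (β+1)R_E) = (2.8 − 0.7)/(18 + 101×0.22) = 0.0522 mA.
I_C = β·I_B = 100×0.0522 = 5.22 mA.
V_CE = V_CC − I_C·R_C − I_E·R_E = 7.5 − 5.22×0.47 − 5.27×0.22 = 3.89 V > V_CE(sat), so the active-region assumption holds.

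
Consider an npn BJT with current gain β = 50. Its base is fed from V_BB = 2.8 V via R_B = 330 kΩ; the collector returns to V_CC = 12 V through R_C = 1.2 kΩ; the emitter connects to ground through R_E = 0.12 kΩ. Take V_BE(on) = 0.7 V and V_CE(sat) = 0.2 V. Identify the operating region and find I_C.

active; I_C ≈ 0.31 mA

Assume active. Base-emitter loop: I_B = (V_BB − V_BE)/(R_B + (β+1)R_E) = (2.8 − 0.7)/(330 + 51×0.12) = 0.00625 mA.
I_C = β·I_B = 50×0.00625 = 0.312 mA.
V_CE = V_CC − I_C·R_C − I_E·R_E = 12 − 0.312×1.2 − 0.319×0.12 = 11.6 V > V_CE(sat), so the active-region assumption holds.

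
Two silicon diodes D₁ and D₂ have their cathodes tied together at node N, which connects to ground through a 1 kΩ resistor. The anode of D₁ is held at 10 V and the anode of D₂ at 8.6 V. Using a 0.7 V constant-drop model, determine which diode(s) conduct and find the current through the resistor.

Only D₁ conducts; I_R ≈ 9.3 mA

Assume both conduct. Then node N would need to be at both 10−0.7 = 9.3 V and 8.6−0.7 = 7.9 V, which is impossible.
Assume only D₁ conducts: V_N = 10 − 0.7 = 9.3 V, so I_R = 9.3/1 = 9.3 mA.
Check D₂: its anode-to-cathode voltage is 8.6 − 9.3 = -0.7 V < 0.7 V, so it is off. The assumption is consistent.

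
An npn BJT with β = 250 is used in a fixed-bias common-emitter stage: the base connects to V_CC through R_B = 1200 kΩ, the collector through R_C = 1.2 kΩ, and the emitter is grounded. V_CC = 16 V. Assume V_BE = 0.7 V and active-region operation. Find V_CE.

Base loop: V_CC = I_B·R_B + V_BE, so I_B = (16 − 0.7)/1200 kΩ = 0.0128 mA.
In the active region I_C = β·I_B = 250 × 0.0128 = 3.19 mA.
Collector loop: V_CE = V_CC − I_C·R_C = 16 − 3.19×1.2 = 12.2 V.
Since V_CE = 12.2 V > V_CE(sat) ≈ 0.2 V, the transistor is in the active region as assumed.

V_CE ≈ 12 V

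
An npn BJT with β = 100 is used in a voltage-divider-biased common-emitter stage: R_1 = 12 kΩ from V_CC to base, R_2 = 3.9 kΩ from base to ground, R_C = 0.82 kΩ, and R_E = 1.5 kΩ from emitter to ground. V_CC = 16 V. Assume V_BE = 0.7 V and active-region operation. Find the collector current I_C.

Thevenize the base divider: V_Th = V_CC·R_2/(R_1+R_2) = 16×3.9/15.9 = 3.92 V, R_Th = R_1‖R_2 = 2.94 kΩ.
Base-emitter loop: V_Th = I_B·R_Th + V_BE + (β+1)I_B·R_E, so I_B = (3.92 − 0.7) / (2.94 + 101×1.5) = 0.0209 mA.
I_C = β·I_B = 100×0.0209 = 2.09 mA, and I_E = (β+1)I_B = 2.11 mA.
V_CE = V_CC − I_C·R_C − I_E·R_E = 16 − 2.09×0.82 − 2.11×1.5 = 11.1 V.
V_CE = 11.1 V > 0.2 V confirms active-region operation.

I_C ≈ 2.1 mA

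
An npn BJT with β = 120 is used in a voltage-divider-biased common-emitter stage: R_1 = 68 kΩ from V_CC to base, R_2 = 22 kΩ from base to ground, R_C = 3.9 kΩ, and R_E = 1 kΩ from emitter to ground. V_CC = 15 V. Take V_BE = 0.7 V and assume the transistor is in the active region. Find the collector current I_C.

Thevenize the base divider: V_Th = V_CC·R_2/(R_1+R_2) = 15×22/90 = 3.67 V, R_Th = R_1‖R_2 = 16.6 kΩ.
Base-emitter loop: V_Th = I_B·R_Th + V_BE + (β+1)I_B·R_E, so I_B = (3.67 − 0.7) / (16.6 + 121×1) = 0.0216 mA.
I_C = β·I_B = 120×0.0216 = 2.59 mA, and I_E = (β+1)I_B = 2.61 mA.
V_CE = V_CC − I_C·R_C − I_E·R_E = 15 − 2.59×3.9 − 2.61×1 = 2.3 V.
V_CE = 2.3 V > 0.2 V confirms active-region operation.

I_C ≈ 2.6 mA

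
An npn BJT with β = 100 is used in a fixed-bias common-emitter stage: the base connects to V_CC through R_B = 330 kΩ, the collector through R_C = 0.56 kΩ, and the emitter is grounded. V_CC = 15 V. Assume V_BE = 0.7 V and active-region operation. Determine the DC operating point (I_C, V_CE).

I_C ≈ 4.3 mA, V_CE ≈ 13 V

Base loop: V_CC = I_B·R_B + V_BE, so I_B = (15 − 0.7)/330 kΩ = 0.0433 mA.
In the active region I_C = β·I_B = 100 × 0.0433 = 4.33 mA.
Collector loop: V_CE = V_CC − I_C·R_C = 15 − 4.33×0.56 = 12.6 V.
Since V_CE = 12.6 V > V_CE(sat) ≈ 0.2 V, the transistor is in the active region as assumed.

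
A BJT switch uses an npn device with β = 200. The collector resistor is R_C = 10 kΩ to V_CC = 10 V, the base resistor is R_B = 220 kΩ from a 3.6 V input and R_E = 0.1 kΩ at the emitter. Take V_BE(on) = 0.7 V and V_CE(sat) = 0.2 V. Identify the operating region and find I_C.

Assume active: I_B = (3.6 − 0.7)/(220 + 201×0.1) = 0.0121 mA, I_C = β·I_B = 2.42 mA.
Then V_CE = 10 − 2.42×10 − 2.43×0.1 = -14.4 V < 0.2 V — the active assumption fails.
Re-solve with V_CE = 0.2 V. KCL at the emitter: V_E/R_E = (V_BB−0.7−V_E)/R_B + (V_CC−0.2−V_E)/R_C, giving V_E = 0.0983 V.
I_C = (V_CC − 0.2 − V_E)/R_C = (9.8 − 0.0983)/10 = 0.97 mA.
Check: I_B = (2.9 − 0.0983)/220 = 0.0127 mA, and β·I_B = 2.55 mA > I_C, confirming saturation.

saturation; I_C ≈ 0.97 mA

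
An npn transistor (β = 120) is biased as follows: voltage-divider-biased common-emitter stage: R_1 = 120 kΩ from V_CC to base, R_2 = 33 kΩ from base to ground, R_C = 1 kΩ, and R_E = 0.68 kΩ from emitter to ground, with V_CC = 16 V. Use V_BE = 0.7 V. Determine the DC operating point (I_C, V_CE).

Thevenize the base divider: V_Th = V_CC·R_2/(R_1+R_2) = 16×33/153 = 3.45 V, R_Th = R_1‖R_2 = 25.9 kΩ.
Base-emitter loop: V_Th = I_B·R_Th + V_BE + (β+1)I_B·R_E, so I_B = (3.45 − 0.7) / (25.9 + 121×0.68) = 0.0254 mA.
I_C = β·I_B = 120×0.0254 = 3.05 mA, and I_E = (β+1)I_B = 3.08 mA.
V_CE = V_CC − I_C·R_C − I_E·R_E = 16 − 3.05×1 − 3.08×0.68 = 10.9 V.
V_CE = 10.9 V > 0.2 V confirms active-region operation.

I_C ≈ 3.1 mA, V_CE ≈ 11 V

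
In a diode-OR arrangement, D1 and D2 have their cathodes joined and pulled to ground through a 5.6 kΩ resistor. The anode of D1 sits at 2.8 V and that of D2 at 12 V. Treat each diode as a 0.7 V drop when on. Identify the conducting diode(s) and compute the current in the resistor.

Only D2 conducts; I_R ≈ 2 mA

Assume both conduct. Then node N would need to be at both 2.8−0.7 = 2.1 V and 12−0.7 = 11.3 V, which is impossible.
Assume only D2 conducts: V_N = 12 − 0.7 = 11.3 V, so I_R = 11.3/5.6 = 2.02 mA.
Check D1: its anode-to-cathode voltage is 2.8 − 11.3 = -8.5 V < 0.7 V, so it is off. The assumption is consistent.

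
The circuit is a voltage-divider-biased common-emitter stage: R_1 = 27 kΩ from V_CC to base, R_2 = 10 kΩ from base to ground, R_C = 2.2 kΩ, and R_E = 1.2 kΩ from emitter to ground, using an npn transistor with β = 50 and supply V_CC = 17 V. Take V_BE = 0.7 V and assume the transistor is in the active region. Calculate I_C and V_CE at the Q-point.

I_C ≈ 2.8 mA, V_CE ≈ 7.3 V

Thevenize the base divider: V_Th = V_CC·R_2/(R_1+R_2) = 17×10/37 = 4.59 V, R_Th = R_1‖R_2 = 7.3 kΩ.
Base-emitter loop: V_Th = I_B·R_Th + V_BE + (β+1)I_B·R_E, so I_B = (4.59 − 0.7) / (7.3 + 51×1.2) = 0.0569 mA.
I_C = β·I_B = 50×0.0569 = 2.84 mA, and I_E = (β+1)I_B = 2.9 mA.
V_CE = V_CC − I_C·R_C − I_E·R_E = 17 − 2.84×2.2 − 2.9×1.2 = 7.27 V.
V_CE = 7.27 V > 0.2 V confirms active-region operation.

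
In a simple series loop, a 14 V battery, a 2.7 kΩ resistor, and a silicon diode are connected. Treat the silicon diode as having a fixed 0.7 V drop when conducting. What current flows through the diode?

KVL around the loop: 14 = V_D + I·R = 0.7 + I × 2.7 kΩ.
So I = (14 − 0.7) / 2.7 kΩ = 13.3 / 2.7 = 4.93 mA.

I ≈ 4.9 mA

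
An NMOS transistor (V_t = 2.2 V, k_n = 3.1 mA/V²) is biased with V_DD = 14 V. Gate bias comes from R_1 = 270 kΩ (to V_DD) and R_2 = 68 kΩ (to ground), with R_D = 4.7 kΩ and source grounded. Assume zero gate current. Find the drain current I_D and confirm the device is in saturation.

V_G = V_DD·R_2/(R_1+R_2) = 14×68/338 = 2.82 V. With the source grounded, V_GS = V_G = 2.82 V.
Assume saturation: I_D = (k_n/2)(V_GS − V_t)² = (3.1/2)×(2.82 − 2.2)² = 1.55×0.617² = 0.589 mA.
V_DS = V_DD − I_D·R_D = 14 − 0.589×4.7 = 11.2 V.
Saturation requires V_DS ≥ V_GS − V_t = 0.617 V; 11.2 ≥ 0.617 ✓.

I_D ≈ 0.59 mA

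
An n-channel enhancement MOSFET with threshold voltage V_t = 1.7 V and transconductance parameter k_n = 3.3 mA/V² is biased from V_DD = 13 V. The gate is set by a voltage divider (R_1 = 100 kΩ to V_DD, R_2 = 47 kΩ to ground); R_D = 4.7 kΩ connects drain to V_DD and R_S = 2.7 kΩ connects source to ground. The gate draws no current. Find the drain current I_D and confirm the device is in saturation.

I_D ≈ 0.67 mA

V_G = V_DD·R_2/(R_1+R_2) = 13×47/147 = 4.16 V.
Assume saturation: I_D = (k_n/2)(V_GS − V_t)² with V_GS = V_G − I_D·R_S = 4.16 − 2.7·I_D.
Substituting gives 12·I_D² − 22.9·I_D + 9.96 = 0, with roots I_D = 0.673 or 1.23 mA.
The root I_D = 1.23 mA gives V_GS = 0.837 V ≤ V_t, so take I_D = 0.673 mA.
Then V_GS = 2.34 V and V_DS = V_DD − I_D(R_D+R_S) = 13 − 0.673×7.4 = 8.02 V.
Saturation requires V_DS ≥ V_GS − V_t = 0.639 V; 8.02 ≥ 0.639 ✓.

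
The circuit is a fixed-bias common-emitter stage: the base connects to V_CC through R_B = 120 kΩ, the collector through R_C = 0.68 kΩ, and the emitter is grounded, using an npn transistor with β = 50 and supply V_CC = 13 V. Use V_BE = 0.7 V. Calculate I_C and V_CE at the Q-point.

I_C ≈ 5.1 mA, V_CE ≈ 9.5 V

Base loop: V_CC = I_B·R_B + V_BE, so I_B = (13 − 0.7)/120 kΩ = 0.103 mA.
In the active region I_C = β·I_B = 50 × 0.103 = 5.12 mA.
Collector loop: V_CE = V_CC − I_C·R_C = 13 − 5.12×0.68 = 9.52 V.
Since V_CE = 9.52 V > V_CE(sat) ≈ 0.2 V, the transistor is in the active region as assumed.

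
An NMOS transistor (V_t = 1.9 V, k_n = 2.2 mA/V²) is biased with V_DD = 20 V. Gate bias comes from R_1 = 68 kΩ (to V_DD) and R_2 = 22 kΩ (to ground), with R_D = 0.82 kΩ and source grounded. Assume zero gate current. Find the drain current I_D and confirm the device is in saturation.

V_G = V_DD·R_2/(R_1+R_2) = 20×22/90 = 4.89 V. With the source grounded, V_GS = V_G = 4.89 V.
Assume saturation: I_D = (k_n/2)(V_GS − V_t)² = (2.2/2)×(4.89 − 1.9)² = 1.1×2.99² = 9.83 mA.
V_DS = V_DD − I_D·R_D = 20 − 9.83×0.82 = 11.9 V.
Saturation requires V_DS ≥ V_GS − V_t = 2.99 V; 11.9 ≥ 2.99 ✓.

I_D ≈ 9.8 mA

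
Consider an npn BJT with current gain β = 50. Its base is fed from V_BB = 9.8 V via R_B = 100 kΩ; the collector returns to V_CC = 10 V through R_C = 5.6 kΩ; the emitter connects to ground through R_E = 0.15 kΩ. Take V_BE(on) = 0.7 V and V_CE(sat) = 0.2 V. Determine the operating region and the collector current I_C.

saturation; I_C ≈ 1.7 mA

Assume active: I_B = (9.8 − 0.7)/(100 + 51×0.15) = 0.0845 mA, I_C = β·I_B = 4.23 mA.
Then V_CE = 10 − 4.23×5.6 − 4.31×0.15 = -14.3 V < 0.2 V — the active assumption fails.
Re-solve with V_CE = 0.2 V. KCL at the emitter: V_E/R_E = (V_BB−0.7−V_E)/R_B + (V_CC−0.2−V_E)/R_C, giving V_E = 0.269 V.
I_C = (V_CC − 0.2 − V_E)/R_C = (9.8 − 0.269)/5.6 = 1.7 mA.
Check: I_B = (9.1 − 0.269)/100 = 0.0883 mA, and β·I_B = 4.42 mA > I_C, confirming saturation.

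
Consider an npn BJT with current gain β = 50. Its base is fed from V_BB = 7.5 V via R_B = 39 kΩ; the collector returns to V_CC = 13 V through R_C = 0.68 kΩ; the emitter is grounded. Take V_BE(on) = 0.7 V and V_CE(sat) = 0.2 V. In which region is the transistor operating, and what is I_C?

Assume active. Base-emitter loop: I_B = (V_BB − V_BE)/R_B = (7.5 − 0.7)/39 = 0.174 mA.
I_C = β·I_B = 50×0.174 = 8.72 mA.
V_CE = V_CC − I_C·R_C = 13 − 8.72×0.68 = 7.07 V > V_CE(sat), so the active-region assumption holds.

active; I_C ≈ 8.7 mA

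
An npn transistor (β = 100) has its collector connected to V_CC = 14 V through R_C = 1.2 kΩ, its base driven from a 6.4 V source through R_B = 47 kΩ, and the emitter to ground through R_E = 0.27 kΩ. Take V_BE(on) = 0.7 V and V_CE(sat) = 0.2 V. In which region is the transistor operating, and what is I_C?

Assume active. Base-emitter loop: I_B = (V_BB − V_BE)/(R_B + (β+1)R_E) = (6.4 − 0.7)/(47 + 101×0.27) = 0.0767 mA.
I_C = β·I_B = 100×0.0767 = 7.67 mA.
V_CE = V_CC − I_C·R_C − I_E·R_E = 14 − 7.67×1.2 − 7.75×0.27 = 2.7 V > V_CE(sat), so the active-region assumption holds.

active; I_C ≈ 7.7 mA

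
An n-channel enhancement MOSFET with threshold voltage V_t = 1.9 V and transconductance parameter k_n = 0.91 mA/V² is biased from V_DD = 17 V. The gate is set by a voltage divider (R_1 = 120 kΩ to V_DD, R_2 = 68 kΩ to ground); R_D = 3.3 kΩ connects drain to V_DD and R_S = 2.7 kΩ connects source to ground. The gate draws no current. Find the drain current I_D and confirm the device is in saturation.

V_G = V_DD·R_2/(R_1+R_2) = 17×68/188 = 6.15 V.
Assume saturation: I_D = (k_n/2)(V_GS − V_t)² with V_GS = V_G − I_D·R_S = 6.15 − 2.7·I_D.
Substituting gives 3.32·I_D² − 11.4·I_D + 8.21 = 0, with roots I_D = 1.02 or 2.43 mA.
The root I_D = 2.43 mA gives V_GS = -0.411 V ≤ V_t, so take I_D = 1.02 mA.
Then V_GS = 3.4 V and V_DS = V_DD − I_D(R_D+R_S) = 17 − 1.02×6 = 10.9 V.
Saturation requires V_DS ≥ V_GS − V_t = 1.5 V; 10.9 ≥ 1.5 ✓.

I_D ≈ 1 mA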